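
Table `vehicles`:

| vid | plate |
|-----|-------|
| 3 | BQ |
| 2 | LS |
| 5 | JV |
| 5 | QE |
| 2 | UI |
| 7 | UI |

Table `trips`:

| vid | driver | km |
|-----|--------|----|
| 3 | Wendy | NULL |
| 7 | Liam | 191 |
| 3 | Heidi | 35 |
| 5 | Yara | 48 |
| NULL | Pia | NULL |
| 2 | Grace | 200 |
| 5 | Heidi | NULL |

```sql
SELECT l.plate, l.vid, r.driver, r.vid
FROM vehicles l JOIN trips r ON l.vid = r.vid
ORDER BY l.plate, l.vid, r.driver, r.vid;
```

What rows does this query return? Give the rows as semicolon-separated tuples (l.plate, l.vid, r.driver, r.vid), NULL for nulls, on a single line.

(BQ, 3, Heidi, 3); (BQ, 3, Wendy, 3); (JV, 5, Heidi, 5); (JV, 5, Yara, 5); (LS, 2, Grace, 2); (QE, 5, Heidi, 5); (QE, 5, Yara, 5); (UI, 2, Grace, 2); (UI, 7, Liam, 7)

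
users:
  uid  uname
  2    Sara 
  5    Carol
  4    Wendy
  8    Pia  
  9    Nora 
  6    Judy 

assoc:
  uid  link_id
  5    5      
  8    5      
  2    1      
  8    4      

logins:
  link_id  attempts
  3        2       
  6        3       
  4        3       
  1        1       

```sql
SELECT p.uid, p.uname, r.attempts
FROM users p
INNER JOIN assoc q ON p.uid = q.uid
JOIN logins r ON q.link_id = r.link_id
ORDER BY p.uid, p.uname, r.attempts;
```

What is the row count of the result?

2

Step 1 — p INNER JOIN q on uid → 4 row(s).
Then INNER JOIN `logins r` on link_id: keep only rows whose q.link_id appears in r.
Result: 2 row(s).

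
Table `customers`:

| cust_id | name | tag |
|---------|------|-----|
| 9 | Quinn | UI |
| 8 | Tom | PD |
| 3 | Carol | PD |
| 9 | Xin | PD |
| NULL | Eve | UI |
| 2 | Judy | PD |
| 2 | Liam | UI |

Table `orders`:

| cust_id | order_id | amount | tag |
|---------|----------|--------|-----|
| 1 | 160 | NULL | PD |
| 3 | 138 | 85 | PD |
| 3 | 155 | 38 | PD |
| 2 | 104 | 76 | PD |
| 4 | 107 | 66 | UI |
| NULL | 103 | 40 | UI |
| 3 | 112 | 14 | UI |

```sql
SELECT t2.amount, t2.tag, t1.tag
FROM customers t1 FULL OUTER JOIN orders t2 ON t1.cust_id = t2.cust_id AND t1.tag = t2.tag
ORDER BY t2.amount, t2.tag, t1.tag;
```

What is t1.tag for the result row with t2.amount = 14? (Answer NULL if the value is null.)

NULL

FULL OUTER JOIN keeps every row from both sides; unmatched rows get NULL for the other side's columns.
Matching on t1.cust_id = t2.cust_id AND t1.tag = t2.tag. A NULL in a compared column never satisfies the condition.
Matched pairs: 3; unmatched t1 rows kept: 5; unmatched t2 rows kept: 4.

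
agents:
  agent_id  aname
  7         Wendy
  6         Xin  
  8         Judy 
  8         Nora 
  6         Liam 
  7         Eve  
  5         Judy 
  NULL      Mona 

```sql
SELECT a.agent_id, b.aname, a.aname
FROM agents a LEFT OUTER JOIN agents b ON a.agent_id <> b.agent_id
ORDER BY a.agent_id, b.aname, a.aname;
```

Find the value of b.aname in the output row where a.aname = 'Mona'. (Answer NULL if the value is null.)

NULL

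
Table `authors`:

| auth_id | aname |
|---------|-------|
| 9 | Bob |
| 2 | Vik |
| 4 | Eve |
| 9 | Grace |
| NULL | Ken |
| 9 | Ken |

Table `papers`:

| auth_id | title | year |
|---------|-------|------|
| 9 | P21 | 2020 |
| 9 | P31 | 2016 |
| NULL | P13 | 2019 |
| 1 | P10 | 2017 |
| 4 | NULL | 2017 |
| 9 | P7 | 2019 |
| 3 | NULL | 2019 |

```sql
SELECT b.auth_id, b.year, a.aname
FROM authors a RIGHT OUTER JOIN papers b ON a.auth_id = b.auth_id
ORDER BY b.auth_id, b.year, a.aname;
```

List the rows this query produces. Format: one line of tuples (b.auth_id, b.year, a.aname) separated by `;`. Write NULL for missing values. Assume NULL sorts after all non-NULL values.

RIGHT JOIN keeps every row from `papers`; unmatched rows get NULL for `authors`'s columns.
Matching on a.auth_id = b.auth_id. A NULL in a compared column never satisfies the condition.
- a row (auth_id=9): matches 3 b row(s) → 3 output row(s).
- a row (auth_id=2): no match.
- a row (auth_id=4): matches 1 b row(s) → 1 output row(s).
- a row (auth_id=9): matches 3 b row(s) → 3 output row(s).
- a row (auth_id=NULL): no match.
- a row (auth_id=9): matches 3 b row(s) → 3 output row(s).
- 3 b row(s) had no a match → kept, a columns NULL.

(1, 2017, NULL); (3, 2019, NULL); (4, 2017, Eve); (9, 2016, Bob); (9, 2016, Grace); (9, 2016, Ken); (9, 2019, Bob); (9, 2019, Grace); (9, 2019, Ken); (9, 2020, Bob); (9, 2020, Grace); (9, 2020, Ken); (NULL, 2019, NULL)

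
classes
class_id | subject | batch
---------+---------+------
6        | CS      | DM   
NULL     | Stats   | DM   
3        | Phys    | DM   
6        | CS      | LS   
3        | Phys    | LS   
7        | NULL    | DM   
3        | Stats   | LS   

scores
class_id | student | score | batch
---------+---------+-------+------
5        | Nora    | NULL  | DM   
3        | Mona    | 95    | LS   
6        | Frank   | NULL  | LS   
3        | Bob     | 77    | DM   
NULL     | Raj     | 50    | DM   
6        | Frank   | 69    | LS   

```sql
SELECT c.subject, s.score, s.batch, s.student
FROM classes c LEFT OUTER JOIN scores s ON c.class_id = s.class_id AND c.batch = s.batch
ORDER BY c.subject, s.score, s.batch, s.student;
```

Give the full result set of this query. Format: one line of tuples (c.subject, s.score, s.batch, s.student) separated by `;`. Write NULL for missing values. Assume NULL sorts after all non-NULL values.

(CS, 69, LS, Frank); (CS, NULL, LS, Frank); (CS, NULL, NULL, NULL); (Phys, 77, DM, Bob); (Phys, 95, LS, Mona); (Stats, 95, LS, Mona); (Stats, NULL, NULL, NULL); (NULL, NULL, NULL, NULL)

LEFT JOIN keeps every row from `classes`; unmatched rows get NULL for `scores`'s columns.
Matching on c.class_id = s.class_id AND c.batch = s.batch. A NULL in a compared column never satisfies the condition.
- c (class_id=6, batch=DM) has no partner → padded with NULL.
- c (class_id=NULL, batch=DM) has no partner → padded with NULL.
- c (class_id=3, batch=DM) pairs with 1 row(s) of s.
- c (class_id=6, batch=LS) pairs with 2 row(s) of s.
- c (class_id=3, batch=LS) pairs with 1 row(s) of s.
- c (class_id=7, batch=DM) has no partner → padded with NULL.
- c (class_id=3, batch=LS) pairs with 1 row(s) of s.
After projecting and ordering:
c.subject | s.score | s.batch | s.student
CS | 69 | LS | Frank
CS | NULL | LS | Frank
CS | NULL | NULL | NULL
Phys | 77 | DM | Bob
Phys | 95 | LS | Mona
Stats | 95 | LS | Mona
Stats | NULL | NULL | NULL
NULL | NULL | NULL | NULL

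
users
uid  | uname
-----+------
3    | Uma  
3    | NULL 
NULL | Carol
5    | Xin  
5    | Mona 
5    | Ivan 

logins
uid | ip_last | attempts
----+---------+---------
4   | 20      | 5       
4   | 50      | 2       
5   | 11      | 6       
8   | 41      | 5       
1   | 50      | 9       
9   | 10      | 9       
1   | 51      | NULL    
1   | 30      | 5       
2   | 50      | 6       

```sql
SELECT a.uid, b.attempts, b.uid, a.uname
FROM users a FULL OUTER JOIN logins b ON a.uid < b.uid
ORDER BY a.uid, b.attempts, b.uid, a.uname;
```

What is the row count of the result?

FULL OUTER JOIN keeps every row from both sides; unmatched rows get NULL for the other side's columns.
Matching on a.uid < b.uid. A NULL in a compared column never satisfies the condition.
- a row (uid=3): matches 5 b row(s) → 5 output row(s).
- a row (uid=3): matches 5 b row(s) → 5 output row(s).
- a row (uid=NULL): no match → kept, b columns NULL.
- a row (uid=5): matches 2 b row(s) → 2 output row(s).
- a row (uid=5): matches 2 b row(s) → 2 output row(s).
- a row (uid=5): matches 2 b row(s) → 2 output row(s).
- plus 4 unmatched b row(s), each kept with NULL a columns.
Total: 16 matched + 5 padded = 21 rows.

21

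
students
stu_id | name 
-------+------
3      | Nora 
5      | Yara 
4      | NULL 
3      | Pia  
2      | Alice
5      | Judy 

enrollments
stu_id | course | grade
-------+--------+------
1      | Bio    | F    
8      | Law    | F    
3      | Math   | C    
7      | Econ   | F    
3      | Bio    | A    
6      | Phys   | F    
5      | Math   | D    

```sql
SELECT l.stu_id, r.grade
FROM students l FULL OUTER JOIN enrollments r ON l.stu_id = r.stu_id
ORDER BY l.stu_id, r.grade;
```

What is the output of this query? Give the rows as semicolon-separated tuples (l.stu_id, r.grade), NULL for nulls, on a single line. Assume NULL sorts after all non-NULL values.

(2, NULL); (3, A); (3, A); (3, C); (3, C); (4, NULL); (5, D); (5, D); (NULL, F); (NULL, F); (NULL, F); (NULL, F)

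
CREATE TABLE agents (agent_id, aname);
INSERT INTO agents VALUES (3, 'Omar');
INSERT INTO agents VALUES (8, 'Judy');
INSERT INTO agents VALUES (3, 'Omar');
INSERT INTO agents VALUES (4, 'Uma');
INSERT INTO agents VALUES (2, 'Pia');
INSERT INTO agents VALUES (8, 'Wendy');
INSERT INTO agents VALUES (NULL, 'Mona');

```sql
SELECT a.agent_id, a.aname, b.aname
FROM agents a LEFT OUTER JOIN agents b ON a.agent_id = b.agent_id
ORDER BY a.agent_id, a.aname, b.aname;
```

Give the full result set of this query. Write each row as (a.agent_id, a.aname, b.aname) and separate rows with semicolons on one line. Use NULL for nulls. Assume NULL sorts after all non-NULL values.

(2, Pia, Pia); (3, Omar, Omar); (3, Omar, Omar); (3, Omar, Omar); (3, Omar, Omar); (4, Uma, Uma); (8, Judy, Judy); (8, Judy, Wendy); (8, Wendy, Judy); (8, Wendy, Wendy); (NULL, Mona, NULL)

LEFT JOIN keeps every row from `agents a`; unmatched rows get NULL for `agents b`'s columns.
Matching on a.agent_id = b.agent_id. A NULL in a compared column never satisfies the condition.
- a[0] agent_id=3 → 2 match(es) in b → 2 row(s).
- a[1] agent_id=8 → 2 match(es) in b → 2 row(s).
- a[2] agent_id=3 → 2 match(es) in b → 2 row(s).
- a[3] agent_id=4 → 1 match(es) in b → 1 row(s).
- a[4] agent_id=2 → 1 match(es) in b → 1 row(s).
- a[5] agent_id=8 → 2 match(es) in b → 2 row(s).
- a[6] agent_id=NULL → no match; kept with NULLs on the b side.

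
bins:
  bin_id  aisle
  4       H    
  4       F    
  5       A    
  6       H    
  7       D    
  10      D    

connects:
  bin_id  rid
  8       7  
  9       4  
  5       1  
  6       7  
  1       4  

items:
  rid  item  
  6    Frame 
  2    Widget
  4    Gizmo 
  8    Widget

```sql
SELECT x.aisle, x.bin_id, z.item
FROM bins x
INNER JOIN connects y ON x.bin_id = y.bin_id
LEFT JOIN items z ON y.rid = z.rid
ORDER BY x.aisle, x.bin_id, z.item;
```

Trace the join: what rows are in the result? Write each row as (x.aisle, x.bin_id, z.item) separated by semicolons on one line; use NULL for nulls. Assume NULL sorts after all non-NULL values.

(A, 5, NULL); (H, 6, NULL)

Joins associate left-to-right: bins INNER JOIN connects on bin_id gives 2 intermediate row(s).
Then LEFT JOIN `items z` on rid: each of those 2 rows is kept; rows whose y.rid has no match in z get NULL for z's columns.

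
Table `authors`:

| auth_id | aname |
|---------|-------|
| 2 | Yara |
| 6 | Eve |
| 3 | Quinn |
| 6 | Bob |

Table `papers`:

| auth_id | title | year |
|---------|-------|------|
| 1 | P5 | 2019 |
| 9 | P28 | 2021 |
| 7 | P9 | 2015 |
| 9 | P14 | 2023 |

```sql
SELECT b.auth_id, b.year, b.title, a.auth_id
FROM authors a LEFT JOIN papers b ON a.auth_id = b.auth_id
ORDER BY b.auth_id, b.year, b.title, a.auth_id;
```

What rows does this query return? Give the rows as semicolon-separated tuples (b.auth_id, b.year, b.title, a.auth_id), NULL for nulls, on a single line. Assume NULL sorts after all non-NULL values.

(NULL, NULL, NULL, 2); (NULL, NULL, NULL, 3); (NULL, NULL, NULL, 6); (NULL, NULL, NULL, 6)

LEFT JOIN keeps every row from `authors`; unmatched rows get NULL for `papers`'s columns.
Matching on a.auth_id = b.auth_id.
- a row (auth_id=2): no match → kept, b columns NULL.
- a row (auth_id=6): no match → kept, b columns NULL.
- a row (auth_id=3): no match → kept, b columns NULL.
- a row (auth_id=6): no match → kept, b columns NULL.
After projecting and ordering:
b.auth_id | b.year | b.title | a.auth_id
NULL | NULL | NULL | 2
NULL | NULL | NULL | 3
NULL | NULL | NULL | 6
NULL | NULL | NULL | 6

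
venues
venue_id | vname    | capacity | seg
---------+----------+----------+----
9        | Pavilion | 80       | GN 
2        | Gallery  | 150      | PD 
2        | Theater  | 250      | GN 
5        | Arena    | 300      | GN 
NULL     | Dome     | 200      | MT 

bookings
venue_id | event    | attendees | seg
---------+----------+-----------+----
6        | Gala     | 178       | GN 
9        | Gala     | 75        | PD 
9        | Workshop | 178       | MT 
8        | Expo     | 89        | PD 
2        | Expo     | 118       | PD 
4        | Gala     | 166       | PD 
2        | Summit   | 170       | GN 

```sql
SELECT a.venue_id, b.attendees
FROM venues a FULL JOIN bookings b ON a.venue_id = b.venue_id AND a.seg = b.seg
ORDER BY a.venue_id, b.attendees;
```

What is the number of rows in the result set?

FULL OUTER JOIN keeps every row from both sides; unmatched rows get NULL for the other side's columns.
Matching on a.venue_id = b.venue_id AND a.seg = b.seg. A NULL in a compared column never satisfies the condition.
- a (venue_id=9, seg=GN) has no partner → padded with NULL.
- a (venue_id=2, seg=PD) pairs with 1 row(s) of b.
- a (venue_id=2, seg=GN) pairs with 1 row(s) of b.
- a (venue_id=5, seg=GN) has no partner → padded with NULL.
- a (venue_id=NULL, seg=MT) has no partner → padded with NULL.
- 5 b row(s) had no a match → kept, a columns NULL.
Total: 2 matched + 8 padded = 10 rows.

10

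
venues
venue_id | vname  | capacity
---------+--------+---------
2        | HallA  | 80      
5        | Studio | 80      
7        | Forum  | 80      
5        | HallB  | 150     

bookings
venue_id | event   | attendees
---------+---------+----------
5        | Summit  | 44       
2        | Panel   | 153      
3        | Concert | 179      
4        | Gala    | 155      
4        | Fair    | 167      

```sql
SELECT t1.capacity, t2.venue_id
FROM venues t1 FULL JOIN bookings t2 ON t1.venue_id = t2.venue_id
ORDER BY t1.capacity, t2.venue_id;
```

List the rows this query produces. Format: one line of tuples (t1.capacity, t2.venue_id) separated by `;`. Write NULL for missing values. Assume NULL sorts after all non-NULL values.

(80, 2); (80, 5); (80, NULL); (150, 5); (NULL, 3); (NULL, 4); (NULL, 4)

FULL OUTER JOIN keeps every row from both sides; unmatched rows get NULL for the other side's columns.
Matching on t1.venue_id = t2.venue_id.
- t1 (venue_id=2) pairs with 1 row(s) of t2.
- t1 (venue_id=5) pairs with 1 row(s) of t2.
- t1 (venue_id=7) has no partner → padded with NULL.
- t1 (venue_id=5) pairs with 1 row(s) of t2.
- plus 3 unmatched t2 row(s), each kept with NULL t1 columns.
After projecting and ordering:
t1.capacity | t2.venue_id
80 | 2
80 | 5
80 | NULL
150 | 5
NULL | 3
NULL | 4
NULL | 4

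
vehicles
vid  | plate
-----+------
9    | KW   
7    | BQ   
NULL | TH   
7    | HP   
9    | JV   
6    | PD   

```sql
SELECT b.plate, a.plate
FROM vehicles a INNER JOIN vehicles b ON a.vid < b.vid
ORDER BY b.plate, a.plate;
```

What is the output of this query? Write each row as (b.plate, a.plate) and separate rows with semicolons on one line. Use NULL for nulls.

INNER JOIN keeps only pairs where the ON condition holds.
Matching on a.vid < b.vid. A NULL in a compared column never satisfies the condition.
- vid=9: no matching b row, dropped.
- vid=7: 2 matching b row(s), so 2 row(s) emitted.
- vid=NULL: no matching b row, dropped.
- vid=7: 2 matching b row(s), so 2 row(s) emitted.
- vid=9: no matching b row, dropped.
- vid=6: 4 matching b row(s), so 4 row(s) emitted.
After projecting and ordering:
b.plate | a.plate
BQ | PD
HP | PD
JV | BQ
JV | HP
JV | PD
KW | BQ
KW | HP
KW | PD

(BQ, PD); (HP, PD); (JV, BQ); (JV, HP); (JV, PD); (KW, BQ); (KW, HP); (KW, PD)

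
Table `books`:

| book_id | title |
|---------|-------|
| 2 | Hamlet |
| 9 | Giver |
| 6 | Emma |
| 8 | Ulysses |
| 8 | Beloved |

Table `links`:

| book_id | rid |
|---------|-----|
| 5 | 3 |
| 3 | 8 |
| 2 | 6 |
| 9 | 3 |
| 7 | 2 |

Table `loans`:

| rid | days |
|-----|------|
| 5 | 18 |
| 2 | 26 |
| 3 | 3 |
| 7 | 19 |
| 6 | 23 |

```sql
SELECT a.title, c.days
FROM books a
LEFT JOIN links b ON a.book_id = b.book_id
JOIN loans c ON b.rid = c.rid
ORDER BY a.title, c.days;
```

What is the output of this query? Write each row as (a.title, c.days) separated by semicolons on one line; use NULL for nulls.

(Giver, 3); (Hamlet, 23)

Evaluate left to right. First `books a LEFT JOIN links b` on book_id: 5 row(s).
Then INNER JOIN `loans c` on rid: keep only rows whose b.rid appears in c.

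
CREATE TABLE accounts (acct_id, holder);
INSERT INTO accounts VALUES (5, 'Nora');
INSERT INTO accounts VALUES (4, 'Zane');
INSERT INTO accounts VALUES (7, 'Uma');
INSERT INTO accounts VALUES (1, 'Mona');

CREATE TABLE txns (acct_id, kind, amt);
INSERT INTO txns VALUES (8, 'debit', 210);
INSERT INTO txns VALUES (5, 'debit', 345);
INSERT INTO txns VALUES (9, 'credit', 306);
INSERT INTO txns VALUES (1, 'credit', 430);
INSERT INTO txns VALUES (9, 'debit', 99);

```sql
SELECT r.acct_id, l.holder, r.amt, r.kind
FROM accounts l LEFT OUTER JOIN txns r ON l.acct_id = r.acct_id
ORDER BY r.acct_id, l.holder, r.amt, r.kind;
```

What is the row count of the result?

4

LEFT JOIN keeps every row from `accounts`; unmatched rows get NULL for `txns`'s columns.
Matching on l.acct_id = r.acct_id.
Matched pairs: 2; unmatched l rows kept: 2.
Total: 2 matched + 2 padded = 4 rows.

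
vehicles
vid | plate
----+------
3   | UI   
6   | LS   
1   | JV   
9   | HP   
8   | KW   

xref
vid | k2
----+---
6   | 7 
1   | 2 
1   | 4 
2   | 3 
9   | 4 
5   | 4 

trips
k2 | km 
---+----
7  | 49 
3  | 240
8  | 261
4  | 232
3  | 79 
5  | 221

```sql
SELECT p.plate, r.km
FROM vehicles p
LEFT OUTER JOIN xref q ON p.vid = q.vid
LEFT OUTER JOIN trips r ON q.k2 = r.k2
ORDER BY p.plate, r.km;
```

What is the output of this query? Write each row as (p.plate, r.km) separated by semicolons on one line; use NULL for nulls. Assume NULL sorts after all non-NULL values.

Joins associate left-to-right: vehicles LEFT JOIN xref on vid gives 6 intermediate row(s).
Then LEFT JOIN `trips r` on k2: each of those 6 rows is kept; rows whose q.k2 has no match in r get NULL for r's columns.

(HP, 232); (JV, 232); (JV, NULL); (KW, NULL); (LS, 49); (UI, NULL)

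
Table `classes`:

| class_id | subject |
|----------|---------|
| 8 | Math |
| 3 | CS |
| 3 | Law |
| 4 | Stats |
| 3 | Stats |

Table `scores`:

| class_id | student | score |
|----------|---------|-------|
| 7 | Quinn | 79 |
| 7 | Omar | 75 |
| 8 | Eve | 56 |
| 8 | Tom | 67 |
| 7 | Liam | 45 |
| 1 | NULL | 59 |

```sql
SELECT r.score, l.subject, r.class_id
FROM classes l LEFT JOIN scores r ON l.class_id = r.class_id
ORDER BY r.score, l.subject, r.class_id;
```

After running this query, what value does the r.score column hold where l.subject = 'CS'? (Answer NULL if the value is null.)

LEFT JOIN keeps every row from `classes`; unmatched rows get NULL for `scores`'s columns.
Matching on l.class_id = r.class_id.
- class_id=8: 2 matching r row(s), so 2 row(s) emitted.
- class_id=3: no r row matches, row kept with r columns NULL.
- class_id=3: no r row matches, row kept with r columns NULL.
- class_id=4: no r row matches, row kept with r columns NULL.
- class_id=3: no r row matches, row kept with r columns NULL.

NULL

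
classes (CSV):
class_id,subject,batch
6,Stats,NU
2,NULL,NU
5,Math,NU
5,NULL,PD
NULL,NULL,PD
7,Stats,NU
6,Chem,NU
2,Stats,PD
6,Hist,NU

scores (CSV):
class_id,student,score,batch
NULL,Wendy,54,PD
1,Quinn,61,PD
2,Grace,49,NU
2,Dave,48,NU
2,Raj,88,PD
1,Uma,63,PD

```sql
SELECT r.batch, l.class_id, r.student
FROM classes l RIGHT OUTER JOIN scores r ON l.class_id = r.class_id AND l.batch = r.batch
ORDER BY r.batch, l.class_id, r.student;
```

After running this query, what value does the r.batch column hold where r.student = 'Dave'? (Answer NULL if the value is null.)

RIGHT JOIN keeps every row from `scores`; unmatched rows get NULL for `classes`'s columns.
Matching on l.class_id = r.class_id AND l.batch = r.batch. A NULL in a compared column never satisfies the condition.
- class_id=6, batch=NU: no matching r row.
- class_id=2, batch=NU: 2 matching r row(s), so 2 row(s) emitted.
- class_id=5, batch=NU: no matching r row.
- class_id=5, batch=PD: no matching r row.
- class_id=NULL, batch=PD: no matching r row.
- class_id=7, batch=NU: no matching r row.
- class_id=6, batch=NU: no matching r row.
- class_id=2, batch=PD: 1 matching r row(s), so 1 row(s) emitted.
- class_id=6, batch=NU: no matching r row.
- 3 row(s) from r found no l partner → padded with NULL.

NU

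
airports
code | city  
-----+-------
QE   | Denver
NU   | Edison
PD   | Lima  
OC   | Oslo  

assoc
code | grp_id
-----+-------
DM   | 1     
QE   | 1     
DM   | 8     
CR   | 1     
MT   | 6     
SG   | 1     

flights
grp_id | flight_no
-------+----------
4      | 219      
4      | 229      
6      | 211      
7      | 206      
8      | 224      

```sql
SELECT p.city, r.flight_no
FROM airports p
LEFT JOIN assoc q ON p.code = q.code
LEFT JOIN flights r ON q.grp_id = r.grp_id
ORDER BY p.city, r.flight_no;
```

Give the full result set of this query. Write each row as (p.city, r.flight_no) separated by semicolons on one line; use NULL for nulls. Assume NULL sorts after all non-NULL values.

Step 1 — p LEFT JOIN q on code → 4 row(s).
Then LEFT JOIN `flights r` on grp_id: each of those 4 rows is kept; rows whose q.grp_id has no match in r get NULL for r's columns.

(Denver, NULL); (Edison, NULL); (Lima, NULL); (Oslo, NULL)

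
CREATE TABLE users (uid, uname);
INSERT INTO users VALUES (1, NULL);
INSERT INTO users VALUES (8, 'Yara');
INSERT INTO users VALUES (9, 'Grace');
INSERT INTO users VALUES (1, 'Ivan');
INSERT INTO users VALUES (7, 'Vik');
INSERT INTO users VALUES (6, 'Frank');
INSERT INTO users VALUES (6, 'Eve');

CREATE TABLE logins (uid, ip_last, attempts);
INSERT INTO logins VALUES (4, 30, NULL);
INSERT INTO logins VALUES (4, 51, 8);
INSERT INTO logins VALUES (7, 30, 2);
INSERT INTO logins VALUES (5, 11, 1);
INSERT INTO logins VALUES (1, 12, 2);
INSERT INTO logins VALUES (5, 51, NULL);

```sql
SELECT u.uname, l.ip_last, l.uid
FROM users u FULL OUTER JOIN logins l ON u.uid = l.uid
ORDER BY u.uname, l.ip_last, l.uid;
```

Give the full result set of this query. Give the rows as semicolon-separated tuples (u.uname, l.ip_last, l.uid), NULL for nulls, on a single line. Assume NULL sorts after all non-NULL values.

(Eve, NULL, NULL); (Frank, NULL, NULL); (Grace, NULL, NULL); (Ivan, 12, 1); (Vik, 30, 7); (Yara, NULL, NULL); (NULL, 11, 5); (NULL, 12, 1); (NULL, 30, 4); (NULL, 51, 4); (NULL, 51, 5)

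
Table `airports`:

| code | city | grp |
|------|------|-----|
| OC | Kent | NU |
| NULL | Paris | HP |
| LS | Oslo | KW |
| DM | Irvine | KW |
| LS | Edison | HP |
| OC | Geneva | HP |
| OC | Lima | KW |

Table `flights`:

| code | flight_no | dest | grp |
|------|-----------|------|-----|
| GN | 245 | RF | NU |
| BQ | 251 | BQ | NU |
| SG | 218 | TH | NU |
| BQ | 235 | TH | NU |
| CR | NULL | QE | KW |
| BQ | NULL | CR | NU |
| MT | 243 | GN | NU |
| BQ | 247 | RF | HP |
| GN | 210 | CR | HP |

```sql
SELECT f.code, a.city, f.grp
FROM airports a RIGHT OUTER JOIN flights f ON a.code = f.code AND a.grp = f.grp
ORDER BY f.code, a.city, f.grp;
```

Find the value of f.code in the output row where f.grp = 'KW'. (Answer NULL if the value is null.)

CR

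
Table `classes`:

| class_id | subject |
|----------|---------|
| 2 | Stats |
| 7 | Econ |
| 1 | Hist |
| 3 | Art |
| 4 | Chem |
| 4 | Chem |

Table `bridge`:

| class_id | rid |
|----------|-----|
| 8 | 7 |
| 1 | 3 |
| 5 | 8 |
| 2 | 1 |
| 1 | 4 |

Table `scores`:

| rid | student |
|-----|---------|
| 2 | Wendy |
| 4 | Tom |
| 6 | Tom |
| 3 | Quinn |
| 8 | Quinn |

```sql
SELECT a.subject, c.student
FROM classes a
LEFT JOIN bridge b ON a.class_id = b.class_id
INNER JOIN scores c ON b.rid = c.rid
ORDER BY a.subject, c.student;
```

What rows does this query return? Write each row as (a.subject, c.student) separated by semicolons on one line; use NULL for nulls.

(Hist, Quinn); (Hist, Tom)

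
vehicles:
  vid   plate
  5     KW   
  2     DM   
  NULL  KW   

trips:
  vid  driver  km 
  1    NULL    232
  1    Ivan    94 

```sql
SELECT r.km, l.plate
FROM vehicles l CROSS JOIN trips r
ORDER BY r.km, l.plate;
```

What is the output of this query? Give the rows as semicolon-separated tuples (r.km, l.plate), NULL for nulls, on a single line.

(94, DM); (94, KW); (94, KW); (232, DM); (232, KW); (232, KW)

CROSS JOIN pairs every row of `vehicles` with every row of `trips`: 3 × 2 = 6 rows.
After projecting and ordering:
r.km | l.plate
94 | DM
94 | KW
94 | KW
232 | DM
232 | KW
232 | KW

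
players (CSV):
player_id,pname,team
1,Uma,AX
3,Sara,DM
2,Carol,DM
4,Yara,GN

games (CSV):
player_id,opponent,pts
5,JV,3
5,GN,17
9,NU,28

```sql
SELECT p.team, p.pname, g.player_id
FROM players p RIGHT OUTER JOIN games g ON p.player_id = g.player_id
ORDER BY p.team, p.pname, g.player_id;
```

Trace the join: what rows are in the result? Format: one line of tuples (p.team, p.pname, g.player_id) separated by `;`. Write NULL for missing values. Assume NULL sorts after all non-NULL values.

(NULL, NULL, 5); (NULL, NULL, 5); (NULL, NULL, 9)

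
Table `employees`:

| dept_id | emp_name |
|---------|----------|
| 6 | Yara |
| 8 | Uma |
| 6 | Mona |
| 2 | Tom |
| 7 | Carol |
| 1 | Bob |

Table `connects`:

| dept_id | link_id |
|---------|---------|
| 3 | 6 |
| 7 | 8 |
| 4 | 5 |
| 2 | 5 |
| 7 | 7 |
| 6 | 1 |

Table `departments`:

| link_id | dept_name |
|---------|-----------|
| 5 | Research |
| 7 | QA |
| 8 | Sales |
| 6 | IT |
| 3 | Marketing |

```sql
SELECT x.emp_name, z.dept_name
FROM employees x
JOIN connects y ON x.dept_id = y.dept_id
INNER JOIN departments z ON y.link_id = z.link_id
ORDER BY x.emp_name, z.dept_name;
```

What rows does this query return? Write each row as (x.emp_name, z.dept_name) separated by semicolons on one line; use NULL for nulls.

(Carol, QA); (Carol, Sales); (Tom, Research)

Evaluate left to right. First `employees x INNER JOIN connects y` on dept_id: 5 row(s).
Then INNER JOIN `departments z` on link_id: keep only rows whose y.link_id appears in z.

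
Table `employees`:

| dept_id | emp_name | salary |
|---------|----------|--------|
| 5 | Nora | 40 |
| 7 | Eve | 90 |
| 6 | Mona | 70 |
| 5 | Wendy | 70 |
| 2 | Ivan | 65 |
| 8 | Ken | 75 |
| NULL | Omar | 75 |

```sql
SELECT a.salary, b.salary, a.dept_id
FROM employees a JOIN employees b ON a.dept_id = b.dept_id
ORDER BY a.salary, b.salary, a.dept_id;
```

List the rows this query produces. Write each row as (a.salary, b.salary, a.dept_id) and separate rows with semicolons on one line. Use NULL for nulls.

(40, 40, 5); (40, 70, 5); (65, 65, 2); (70, 40, 5); (70, 70, 5); (70, 70, 6); (75, 75, 8); (90, 90, 7)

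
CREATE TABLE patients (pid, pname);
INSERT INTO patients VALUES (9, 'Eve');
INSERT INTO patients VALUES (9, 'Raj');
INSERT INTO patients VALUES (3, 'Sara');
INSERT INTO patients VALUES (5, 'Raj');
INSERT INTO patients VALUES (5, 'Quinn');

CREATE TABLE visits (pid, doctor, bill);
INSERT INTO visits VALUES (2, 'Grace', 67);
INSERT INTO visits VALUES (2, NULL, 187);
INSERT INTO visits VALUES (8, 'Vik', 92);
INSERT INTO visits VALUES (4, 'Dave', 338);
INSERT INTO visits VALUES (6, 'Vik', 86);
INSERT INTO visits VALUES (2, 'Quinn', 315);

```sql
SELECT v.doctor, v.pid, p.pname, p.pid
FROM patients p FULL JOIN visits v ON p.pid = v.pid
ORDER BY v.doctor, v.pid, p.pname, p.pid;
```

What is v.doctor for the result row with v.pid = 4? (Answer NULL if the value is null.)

FULL OUTER JOIN keeps every row from both sides; unmatched rows get NULL for the other side's columns.
Matching on p.pid = v.pid.
- p (pid=9) has no partner → padded with NULL.
- p (pid=9) has no partner → padded with NULL.
- p (pid=3) has no partner → padded with NULL.
- p (pid=5) has no partner → padded with NULL.
- p (pid=5) has no partner → padded with NULL.
- 6 row(s) from v found no p partner → padded with NULL.

Dave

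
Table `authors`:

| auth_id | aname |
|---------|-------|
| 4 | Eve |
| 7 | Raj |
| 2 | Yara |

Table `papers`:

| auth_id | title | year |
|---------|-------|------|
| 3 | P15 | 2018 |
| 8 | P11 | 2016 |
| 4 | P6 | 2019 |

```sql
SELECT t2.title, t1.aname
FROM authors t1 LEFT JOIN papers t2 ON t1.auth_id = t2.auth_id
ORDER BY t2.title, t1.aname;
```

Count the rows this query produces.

LEFT JOIN keeps every row from `authors`; unmatched rows get NULL for `papers`'s columns.
Matching on t1.auth_id = t2.auth_id.
Matched pairs: 1; unmatched t1 rows kept: 2.
Total: 1 matched + 2 padded = 3 rows.

3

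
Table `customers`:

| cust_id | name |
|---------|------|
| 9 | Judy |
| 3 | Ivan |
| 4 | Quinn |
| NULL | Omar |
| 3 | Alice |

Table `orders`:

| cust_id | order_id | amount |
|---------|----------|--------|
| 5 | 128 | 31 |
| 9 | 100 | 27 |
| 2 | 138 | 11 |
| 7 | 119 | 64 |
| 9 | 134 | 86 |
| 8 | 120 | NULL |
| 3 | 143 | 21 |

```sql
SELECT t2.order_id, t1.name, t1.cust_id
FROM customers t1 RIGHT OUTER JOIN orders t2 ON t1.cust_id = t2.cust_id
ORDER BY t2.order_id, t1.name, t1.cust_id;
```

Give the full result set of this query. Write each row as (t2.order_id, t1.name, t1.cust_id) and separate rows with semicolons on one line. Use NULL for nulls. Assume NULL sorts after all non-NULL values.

RIGHT JOIN keeps every row from `orders`; unmatched rows get NULL for `customers`'s columns.
Matching on t1.cust_id = t2.cust_id. A NULL in a compared column never satisfies the condition.
- t1[0] cust_id=9 → 2 match(es) in t2 → 2 row(s).
- t1[1] cust_id=3 → 1 match(es) in t2 → 1 row(s).
- t1[2] cust_id=4 → no match.
- t1[3] cust_id=NULL → no match.
- t1[4] cust_id=3 → 1 match(es) in t2 → 1 row(s).
- 4 t2 row(s) had no t1 match → kept, t1 columns NULL.
After projecting and ordering:
t2.order_id | t1.name | t1.cust_id
100 | Judy | 9
119 | NULL | NULL
120 | NULL | NULL
128 | NULL | NULL
134 | Judy | 9
138 | NULL | NULL
143 | Alice | 3
143 | Ivan | 3

(100, Judy, 9); (119, NULL, NULL); (120, NULL, NULL); (128, NULL, NULL); (134, Judy, 9); (138, NULL, NULL); (143, Alice, 3); (143, Ivan, 3)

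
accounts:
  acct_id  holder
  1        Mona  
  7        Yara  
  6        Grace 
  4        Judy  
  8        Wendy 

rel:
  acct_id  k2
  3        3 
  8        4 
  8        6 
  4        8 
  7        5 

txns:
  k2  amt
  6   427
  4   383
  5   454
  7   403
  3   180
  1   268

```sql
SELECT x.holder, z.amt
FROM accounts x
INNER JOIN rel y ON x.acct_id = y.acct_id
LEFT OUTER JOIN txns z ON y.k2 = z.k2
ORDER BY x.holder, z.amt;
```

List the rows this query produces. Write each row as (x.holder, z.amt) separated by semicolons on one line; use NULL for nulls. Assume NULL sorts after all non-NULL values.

(Judy, NULL); (Wendy, 383); (Wendy, 427); (Yara, 454)

Step 1 — x INNER JOIN y on acct_id → 4 row(s).
Then LEFT JOIN `txns z` on k2: each of those 4 rows is kept; rows whose y.k2 has no match in z get NULL for z's columns.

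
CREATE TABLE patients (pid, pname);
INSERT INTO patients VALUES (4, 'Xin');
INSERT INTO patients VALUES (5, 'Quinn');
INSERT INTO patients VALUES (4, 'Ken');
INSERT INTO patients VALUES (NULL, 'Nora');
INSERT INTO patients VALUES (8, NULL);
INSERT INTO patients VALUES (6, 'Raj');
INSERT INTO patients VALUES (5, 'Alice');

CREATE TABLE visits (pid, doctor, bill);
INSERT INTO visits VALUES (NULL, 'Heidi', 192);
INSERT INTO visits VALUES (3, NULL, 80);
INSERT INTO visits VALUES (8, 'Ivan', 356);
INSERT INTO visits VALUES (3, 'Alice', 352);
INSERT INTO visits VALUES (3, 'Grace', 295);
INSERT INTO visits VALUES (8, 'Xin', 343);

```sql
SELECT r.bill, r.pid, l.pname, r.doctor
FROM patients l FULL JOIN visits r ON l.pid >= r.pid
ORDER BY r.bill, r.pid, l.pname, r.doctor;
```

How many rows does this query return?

22

FULL OUTER JOIN keeps every row from both sides; unmatched rows get NULL for the other side's columns.
Matching on l.pid >= r.pid. A NULL in a compared column never satisfies the condition.
- l row (pid=4): matches 3 r row(s) → 3 output row(s).
- l row (pid=5): matches 3 r row(s) → 3 output row(s).
- l row (pid=4): matches 3 r row(s) → 3 output row(s).
- l row (pid=NULL): no match → kept, r columns NULL.
- l row (pid=8): matches 5 r row(s) → 5 output row(s).
- l row (pid=6): matches 3 r row(s) → 3 output row(s).
- l row (pid=5): matches 3 r row(s) → 3 output row(s).
- 1 r row(s) had no l match → kept, l columns NULL.
Total: 20 matched + 2 padded = 22 rows.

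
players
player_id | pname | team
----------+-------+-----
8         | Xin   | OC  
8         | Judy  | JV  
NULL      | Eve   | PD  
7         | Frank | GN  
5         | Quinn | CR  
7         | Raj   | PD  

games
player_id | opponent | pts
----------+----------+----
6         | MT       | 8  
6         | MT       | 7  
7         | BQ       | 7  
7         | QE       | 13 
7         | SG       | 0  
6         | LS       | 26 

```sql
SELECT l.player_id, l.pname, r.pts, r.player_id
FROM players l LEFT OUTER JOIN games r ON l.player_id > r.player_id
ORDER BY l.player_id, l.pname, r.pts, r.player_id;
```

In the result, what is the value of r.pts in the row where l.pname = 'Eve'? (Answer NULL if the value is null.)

NULL

LEFT JOIN keeps every row from `players`; unmatched rows get NULL for `games`'s columns.
Matching on l.player_id > r.player_id. A NULL in a compared column never satisfies the condition.
Matched pairs: 18; unmatched l rows kept: 2.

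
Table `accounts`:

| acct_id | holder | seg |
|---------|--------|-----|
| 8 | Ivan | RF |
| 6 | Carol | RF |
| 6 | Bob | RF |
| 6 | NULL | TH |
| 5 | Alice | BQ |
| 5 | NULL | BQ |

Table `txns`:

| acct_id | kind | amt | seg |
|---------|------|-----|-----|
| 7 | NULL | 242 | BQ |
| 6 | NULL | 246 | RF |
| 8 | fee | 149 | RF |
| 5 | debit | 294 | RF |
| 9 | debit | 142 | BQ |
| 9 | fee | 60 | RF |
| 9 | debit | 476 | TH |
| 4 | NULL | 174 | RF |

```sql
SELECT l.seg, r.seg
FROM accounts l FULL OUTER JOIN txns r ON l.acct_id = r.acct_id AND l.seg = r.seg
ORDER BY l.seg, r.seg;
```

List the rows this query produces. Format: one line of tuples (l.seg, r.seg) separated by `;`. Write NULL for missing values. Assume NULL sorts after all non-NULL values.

FULL OUTER JOIN keeps every row from both sides; unmatched rows get NULL for the other side's columns.
Matching on l.acct_id = r.acct_id AND l.seg = r.seg.
- l[0] acct_id=8, seg=RF → 1 match(es) in r → 1 row(s).
- l[1] acct_id=6, seg=RF → 1 match(es) in r → 1 row(s).
- l[2] acct_id=6, seg=RF → 1 match(es) in r → 1 row(s).
- l[3] acct_id=6, seg=TH → no match; kept with NULLs on the r side.
- l[4] acct_id=5, seg=BQ → no match; kept with NULLs on the r side.
- l[5] acct_id=5, seg=BQ → no match; kept with NULLs on the r side.
- 6 r row(s) had no l match → kept, l columns NULL.

(BQ, NULL); (BQ, NULL); (RF, RF); (RF, RF); (RF, RF); (TH, NULL); (NULL, BQ); (NULL, BQ); (NULL, RF); (NULL, RF); (NULL, RF); (NULL, TH)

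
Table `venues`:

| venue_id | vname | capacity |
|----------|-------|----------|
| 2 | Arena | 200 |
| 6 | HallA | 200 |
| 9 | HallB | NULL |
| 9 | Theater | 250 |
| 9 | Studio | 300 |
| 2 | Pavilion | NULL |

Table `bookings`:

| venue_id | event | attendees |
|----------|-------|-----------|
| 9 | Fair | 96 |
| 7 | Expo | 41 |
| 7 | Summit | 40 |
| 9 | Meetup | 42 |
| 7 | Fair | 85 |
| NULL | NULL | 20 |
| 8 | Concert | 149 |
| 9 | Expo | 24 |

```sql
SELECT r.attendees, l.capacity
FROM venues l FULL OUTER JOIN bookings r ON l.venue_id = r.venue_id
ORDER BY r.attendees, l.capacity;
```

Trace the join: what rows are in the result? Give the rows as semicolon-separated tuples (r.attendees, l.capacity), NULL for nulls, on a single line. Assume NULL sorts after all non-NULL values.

(20, NULL); (24, 250); (24, 300); (24, NULL); (40, NULL); (41, NULL); (42, 250); (42, 300); (42, NULL); (85, NULL); (96, 250); (96, 300); (96, NULL); (149, NULL); (NULL, 200); (NULL, 200); (NULL, NULL)

FULL OUTER JOIN keeps every row from both sides; unmatched rows get NULL for the other side's columns.
Matching on l.venue_id = r.venue_id. A NULL in a compared column never satisfies the condition.
- l (venue_id=2) has no partner → padded with NULL.
- l (venue_id=6) has no partner → padded with NULL.
- l (venue_id=9) pairs with 3 row(s) of r.
- l (venue_id=9) pairs with 3 row(s) of r.
- l (venue_id=9) pairs with 3 row(s) of r.
- l (venue_id=2) has no partner → padded with NULL.
- 5 row(s) from r found no l partner → padded with NULL.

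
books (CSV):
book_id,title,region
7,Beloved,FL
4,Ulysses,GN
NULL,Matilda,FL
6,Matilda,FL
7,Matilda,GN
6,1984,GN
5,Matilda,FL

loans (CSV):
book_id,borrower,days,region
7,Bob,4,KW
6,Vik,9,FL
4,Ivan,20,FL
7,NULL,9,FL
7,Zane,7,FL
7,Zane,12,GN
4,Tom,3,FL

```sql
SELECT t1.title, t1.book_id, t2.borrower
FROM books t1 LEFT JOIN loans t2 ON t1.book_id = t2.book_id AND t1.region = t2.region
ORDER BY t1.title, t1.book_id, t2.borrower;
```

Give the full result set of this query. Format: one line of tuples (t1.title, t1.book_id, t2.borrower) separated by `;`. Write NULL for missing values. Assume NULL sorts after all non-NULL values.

(1984, 6, NULL); (Beloved, 7, Zane); (Beloved, 7, NULL); (Matilda, 5, NULL); (Matilda, 6, Vik); (Matilda, 7, Zane); (Matilda, NULL, NULL); (Ulysses, 4, NULL)

LEFT JOIN keeps every row from `books`; unmatched rows get NULL for `loans`'s columns.
Matching on t1.book_id = t2.book_id AND t1.region = t2.region. A NULL in a compared column never satisfies the condition.
- t1 row (book_id=7, region=FL): matches 2 t2 row(s) → 2 output row(s).
- t1 row (book_id=4, region=GN): no match → kept, t2 columns NULL.
- t1 row (book_id=NULL, region=FL): no match → kept, t2 columns NULL.
- t1 row (book_id=6, region=FL): matches 1 t2 row(s) → 1 output row(s).
- t1 row (book_id=7, region=GN): matches 1 t2 row(s) → 1 output row(s).
- t1 row (book_id=6, region=GN): no match → kept, t2 columns NULL.
- t1 row (book_id=5, region=FL): no match → kept, t2 columns NULL.
After projecting and ordering:
t1.title | t1.book_id | t2.borrower
1984 | 6 | NULL
Beloved | 7 | Zane
Beloved | 7 | NULL
Matilda | 5 | NULL
Matilda | 6 | Vik
Matilda | 7 | Zane
Matilda | NULL | NULL
Ulysses | 4 | NULL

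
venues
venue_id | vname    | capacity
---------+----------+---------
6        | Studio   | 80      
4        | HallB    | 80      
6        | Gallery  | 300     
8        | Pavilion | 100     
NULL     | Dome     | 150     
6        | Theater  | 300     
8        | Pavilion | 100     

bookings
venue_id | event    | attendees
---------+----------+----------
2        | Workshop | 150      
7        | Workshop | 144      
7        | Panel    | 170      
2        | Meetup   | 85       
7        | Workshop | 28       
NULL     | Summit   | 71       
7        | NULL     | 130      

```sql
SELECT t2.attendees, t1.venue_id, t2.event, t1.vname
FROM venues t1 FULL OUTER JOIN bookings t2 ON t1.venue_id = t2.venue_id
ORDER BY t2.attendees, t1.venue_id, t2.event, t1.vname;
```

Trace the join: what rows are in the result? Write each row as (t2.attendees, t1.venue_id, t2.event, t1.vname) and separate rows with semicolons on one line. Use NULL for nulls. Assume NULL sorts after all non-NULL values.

(28, NULL, Workshop, NULL); (71, NULL, Summit, NULL); (85, NULL, Meetup, NULL); (130, NULL, NULL, NULL); (144, NULL, Workshop, NULL); (150, NULL, Workshop, NULL); (170, NULL, Panel, NULL); (NULL, 4, NULL, HallB); (NULL, 6, NULL, Gallery); (NULL, 6, NULL, Studio); (NULL, 6, NULL, Theater); (NULL, 8, NULL, Pavilion); (NULL, 8, NULL, Pavilion); (NULL, NULL, NULL, Dome)

FULL OUTER JOIN keeps every row from both sides; unmatched rows get NULL for the other side's columns.
Matching on t1.venue_id = t2.venue_id. A NULL in a compared column never satisfies the condition.
- venue_id=6: no t2 row matches, row kept with t2 columns NULL.
- venue_id=4: no t2 row matches, row kept with t2 columns NULL.
- venue_id=6: no t2 row matches, row kept with t2 columns NULL.
- venue_id=8: no t2 row matches, row kept with t2 columns NULL.
- venue_id=NULL: no t2 row matches, row kept with t2 columns NULL.
- venue_id=6: no t2 row matches, row kept with t2 columns NULL.
- venue_id=8: no t2 row matches, row kept with t2 columns NULL.
- 7 t2 row(s) had no t1 match → kept, t1 columns NULL.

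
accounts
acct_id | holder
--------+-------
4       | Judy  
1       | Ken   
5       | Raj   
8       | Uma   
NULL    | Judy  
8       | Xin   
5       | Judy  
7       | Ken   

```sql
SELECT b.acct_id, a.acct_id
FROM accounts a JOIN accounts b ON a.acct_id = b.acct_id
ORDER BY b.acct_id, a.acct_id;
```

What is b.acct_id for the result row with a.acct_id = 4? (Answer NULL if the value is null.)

INNER JOIN keeps only pairs where the ON condition holds.
Matching on a.acct_id = b.acct_id. A NULL in a compared column never satisfies the condition.
- a (acct_id=4) pairs with 1 row(s) of b.
- a (acct_id=1) pairs with 1 row(s) of b.
- a (acct_id=5) pairs with 2 row(s) of b.
- a (acct_id=8) pairs with 2 row(s) of b.
- a (acct_id=NULL) has no partner → excluded.
- a (acct_id=8) pairs with 2 row(s) of b.
- a (acct_id=5) pairs with 2 row(s) of b.
- a (acct_id=7) pairs with 1 row(s) of b.

4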